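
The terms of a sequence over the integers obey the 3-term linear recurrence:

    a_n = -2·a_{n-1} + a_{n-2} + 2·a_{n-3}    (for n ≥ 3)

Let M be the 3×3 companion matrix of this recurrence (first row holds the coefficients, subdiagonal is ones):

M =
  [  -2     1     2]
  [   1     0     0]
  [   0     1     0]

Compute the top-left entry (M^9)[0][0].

(M^9)[0][0] is the top entry after applying M 9 times to the unit state (1, 0, 0). Equivalently it is h_{11} for the auxiliary sequence (h_n) obeying the same recurrence with h_2 = 1 and h_i = 0 for 0 ≤ i < 2:
h_3 = -2·1 + 1·0 + 2·0 = -2
h_4 = -2·-2 + 1·1 + 2·0 = 5
h_5 = -2·5 + 1·-2 + 2·1 = -10
h_6 = -2·-10 + 1·5 + 2·-2 = 21
h_7 = -2·21 + 1·-10 + 2·5 = -42
h_8 = -2·-42 + 1·21 + 2·-10 = 85
h_9 = -2·85 + 1·-42 + 2·21 = -170
h_10 = -2·-170 + 1·85 + 2·-42 = 341
h_11 = -2·341 + 1·-170 + 2·85 = -682

-682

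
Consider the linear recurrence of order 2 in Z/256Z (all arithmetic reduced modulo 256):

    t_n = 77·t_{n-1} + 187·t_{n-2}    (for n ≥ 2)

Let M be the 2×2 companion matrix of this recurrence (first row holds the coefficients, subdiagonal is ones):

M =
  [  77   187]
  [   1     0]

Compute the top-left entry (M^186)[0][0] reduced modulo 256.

105

(M^186)[0][0] is the top entry after applying M 186 times to the unit state (1, 0). Equivalently it is h_{187} for the auxiliary sequence (h_n) obeying the same recurrence with h_1 = 1 and h_i = 0 for 0 ≤ i < 1:
h_2 = 77·1 + 187·0 = 77
h_3 = 77·77 + 187·1 = 228
h_4 = 77·228 + 187·77 = 211
h_5 = 77·211 + 187·228 = 3
h_6 = 77·3 + 187·211 = 8
h_7 = 77·8 + 187·3 = 153
Continuing the recurrence:
  h_8 = 221;  h_9 = 60;  h_10 = 123;  h_11 = 211;  h_12 = 80;  h_13 = 49
  h_14 = 45;  h_15 = 84;  h_16 = 35;  h_17 = 227;  h_18 = 216;  h_19 = 201
  h_20 = 61;  h_21 = 44;  h_22 = 203;  h_23 = 51;  h_24 = 160;  h_25 = 97
  h_26 = 13;  h_27 = 196;  h_28 = 115;  h_29 = 195;  h_30 = 168;  h_31 = 249
  h_32 = 157;  h_33 = 28;  h_34 = 27;  h_35 = 147;  h_36 = 240;  h_37 = 145
  h_38 = 237;  h_39 = 52;  h_40 = 195;  h_41 = 163;  h_42 = 120;  h_43 = 41
  h_44 = 253;  h_45 = 12;  h_46 = 107;  h_47 = 243;  h_48 = 64;  h_49 = 193
  h_50 = 205;  h_51 = 164;  h_52 = 19;  h_53 = 131;  h_54 = 72;  h_55 = 89
  h_56 = 93;  h_57 = 252;  h_58 = 187;  h_59 = 83;  h_60 = 144;  h_61 = 241
  h_62 = 173;  h_63 = 20;  h_64 = 99;  h_65 = 99;  h_66 = 24;  h_67 = 137
  h_68 = 189;  h_69 = 236;  h_70 = 11;  h_71 = 179;  h_72 = 224;  h_73 = 33
  h_74 = 141;  h_75 = 132;  h_76 = 179;  h_77 = 67;  h_78 = 232;  h_79 = 185
  h_80 = 29;  h_81 = 220;  h_82 = 91;  h_83 = 19;  h_84 = 48;  h_85 = 81
  h_86 = 109;  h_87 = 244;  h_88 = 3;  h_89 = 35;  h_90 = 184;  h_91 = 233
  h_92 = 125;  h_93 = 204;  h_94 = 171;  h_95 = 115;  h_96 = 128;  h_97 = 129
  h_98 = 77;  h_99 = 100;  h_100 = 83;  h_101 = 3;  h_102 = 136;  h_103 = 25
  h_104 = 221;  h_105 = 188;  h_106 = 251;  h_107 = 211;  h_108 = 208;  h_109 = 177
  h_110 = 45;  h_111 = 212;  h_112 = 163;  h_113 = 227;  h_114 = 88;  h_115 = 73
  h_116 = 61;  h_117 = 172;  h_118 = 75;  h_119 = 51;  h_120 = 32;  h_121 = 225
  h_122 = 13;  h_123 = 68;  h_124 = 243;  h_125 = 195;  h_126 = 40;  h_127 = 121
  h_128 = 157;  h_129 = 156;  h_130 = 155;  h_131 = 147;  h_132 = 112;  h_133 = 17
  h_134 = 237;  h_135 = 180;  h_136 = 67;  h_137 = 163;  h_138 = 248;  h_139 = 169
  h_140 = 253;  h_141 = 140;  h_142 = 235;  h_143 = 243;  h_144 = 192;  h_145 = 65
  h_146 = 205;  h_147 = 36;  h_148 = 147;  h_149 = 131;  h_150 = 200;  h_151 = 217
  h_152 = 93;  h_153 = 124;  h_154 = 59;  h_155 = 83;  h_156 = 16;  h_157 = 113
  h_158 = 173;  h_159 = 148;  h_160 = 227;  h_161 = 99;  h_162 = 152;  h_163 = 9
  h_164 = 189;  h_165 = 108;  h_166 = 139;  h_167 = 179;  h_168 = 96;  h_169 = 161
  h_170 = 141;  h_171 = 4;  h_172 = 51;  h_173 = 67;  h_174 = 104;  h_175 = 57
  h_176 = 29;  h_177 = 92;  h_178 = 219;  h_179 = 19;  h_180 = 176;  h_181 = 209
  h_182 = 109;  h_183 = 116;  h_184 = 131;  h_185 = 35
h_186 = 77·35 + 187·131 = 56
h_187 = 77·56 + 187·35 = 105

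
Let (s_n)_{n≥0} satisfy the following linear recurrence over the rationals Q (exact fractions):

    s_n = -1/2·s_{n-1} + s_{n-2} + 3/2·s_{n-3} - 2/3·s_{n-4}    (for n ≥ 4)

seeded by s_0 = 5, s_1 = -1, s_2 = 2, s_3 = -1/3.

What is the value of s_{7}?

155/36

s_4 = -1/2·-1/3 + 1·2 + 3/2·-1 + -2/3·5 = -8/3
s_5 = -1/2·-8/3 + 1·-1/3 + 3/2·2 + -2/3·-1 = 14/3
s_6 = -1/2·14/3 + 1·-8/3 + 3/2·-1/3 + -2/3·2 = -41/6
s_7 = -1/2·-41/6 + 1·14/3 + 3/2·-8/3 + -2/3·-1/3 = 155/36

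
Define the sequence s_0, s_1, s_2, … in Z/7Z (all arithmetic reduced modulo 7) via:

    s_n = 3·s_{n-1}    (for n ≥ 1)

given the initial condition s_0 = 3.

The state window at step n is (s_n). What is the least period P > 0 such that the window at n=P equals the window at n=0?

6

n=0: window = (3)
n=1: window = (2)
n=2: window = (6)
n=3: window = (4)
n=4: window = (5)
n=5: window = (1)
n=6: window = (3)
window at n=6 equals window at n=0 → period = 6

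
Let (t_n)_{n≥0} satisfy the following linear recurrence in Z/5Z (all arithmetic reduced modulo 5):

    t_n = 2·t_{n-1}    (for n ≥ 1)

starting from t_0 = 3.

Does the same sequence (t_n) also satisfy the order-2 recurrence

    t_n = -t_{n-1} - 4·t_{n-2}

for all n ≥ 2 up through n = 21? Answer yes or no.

yes

Terms t_0..t_21: 3, 1, 2, 4, 3, 1, 2, 4, 3, 1, 2, 4, 3, 1, 2, 4, 3, 1, 2, 4, 3, 1
n=2: candidate gives 2, actual t_2 = 2 ✓
n=3: candidate gives 4, actual t_3 = 4 ✓
n=4: candidate gives 3, actual t_4 = 3 ✓
n=5: candidate gives 1, actual t_5 = 1 ✓
n=6: candidate gives 2, actual t_6 = 2 ✓
n=7: candidate gives 4, actual t_7 = 4 ✓
n=8: candidate gives 3, actual t_8 = 3 ✓
n=9: candidate gives 1, actual t_9 = 1 ✓
n=10: candidate gives 2, actual t_10 = 2 ✓
n=11: candidate gives 4, actual t_11 = 4 ✓
n=12: candidate gives 3, actual t_12 = 3 ✓
n=13: candidate gives 1, actual t_13 = 1 ✓
n=14: candidate gives 2, actual t_14 = 2 ✓
n=15: candidate gives 4, actual t_15 = 4 ✓
n=16: candidate gives 3, actual t_16 = 3 ✓
n=17: candidate gives 1, actual t_17 = 1 ✓
n=18: candidate gives 2, actual t_18 = 2 ✓
n=19: candidate gives 4, actual t_19 = 4 ✓
n=20: candidate gives 3, actual t_20 = 3 ✓
n=21: candidate gives 1, actual t_21 = 1 ✓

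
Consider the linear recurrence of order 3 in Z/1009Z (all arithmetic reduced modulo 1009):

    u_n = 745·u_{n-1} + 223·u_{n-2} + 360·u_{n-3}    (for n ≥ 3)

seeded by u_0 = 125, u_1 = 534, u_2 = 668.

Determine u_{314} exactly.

u_3 = 745·668 + 223·534 + 360·125 = 847
u_4 = 745·847 + 223·668 + 360·534 = 552
u_5 = 745·552 + 223·847 + 360·668 = 104
u_6 = 745·104 + 223·552 + 360·847 = 996
u_7 = 745·996 + 223·104 + 360·552 = 337
u_8 = 745·337 + 223·996 + 360·104 = 59
Continuing the recurrence:
  u_9 = 409;  u_10 = 267;  u_11 = 590;  u_12 = 571;  u_13 = 262;  u_14 = 153
  u_15 = 605;  u_16 = 1007;  u_17 = 831;  u_18 = 997;  u_19 = 87;  u_20 = 77
  u_21 = 807;  u_22 = 919;  u_23 = 380;  u_24 = 618;  u_25 = 178;  u_26 = 597
  u_27 = 639;  u_28 = 263;  u_29 = 420;  u_30 = 225;  u_31 = 797;  u_32 = 48
  u_33 = 872;  u_34 = 822;  u_35 = 782;  u_36 = 186;  u_37 = 449;  u_38 = 644
  u_39 = 98;  u_40 = 896;  u_41 = 1006;  u_42 = 783;  u_43 = 153;  u_44 = 958
  u_45 = 529;  u_46 = 915;  u_47 = 316;  u_48 = 289;  u_49 = 692;  u_50 = 564
  u_51 = 488;  u_52 = 873;  u_53 = 672;  u_54 = 232;  u_55 = 297;  u_56 = 331
  u_57 = 818;  u_58 = 96;  u_59 = 773;  u_60 = 826;  u_61 = 983;  u_62 = 157
  u_63 = 891;  u_64 = 299;  u_65 = 711;  u_66 = 960;  u_67 = 645;  u_68 = 87
  u_69 = 309;  u_70 = 513;  u_71 = 110;  u_72 = 853;  u_73 = 162;  u_74 = 386
  u_75 = 151;  u_76 = 607;  u_77 = 277;  u_78 = 558;  u_79 = 800;  u_80 = 846
  u_81 = 550;  u_82 = 506;  u_83 = 7;  u_84 = 236;  u_85 = 337;  u_86 = 486
  u_87 = 528;  u_88 = 505;  u_89 = 971;  u_90 = 946;  u_91 = 266;  u_92 = 929
  u_93 = 245;  u_94 = 123;  u_95 = 426;  u_96 = 138;  u_97 = 937;  u_98 = 333
  u_99 = 198;  u_100 = 103;  u_101 = 627;  u_102 = 360;  u_103 = 132;  u_104 = 740
  u_105 = 0;  u_106 = 650;  u_107 = 963;  u_108 = 699;  u_109 = 864;  u_110 = 13
  u_111 = 956;  u_112 = 6;  u_113 = 358;  u_114 = 754;  u_115 = 991;  u_116 = 83
  u_117 = 327;  u_118 = 367;  u_119 = 868;  u_120 = 679;  u_121 = 123;  u_122 = 582
  u_123 = 168;  u_124 = 562;  u_125 = 743;  u_126 = 753;  u_127 = 714;  u_128 = 707
  u_129 = 485;  u_130 = 105;  u_131 = 976;  u_132 = 891;  u_133 = 44;  u_134 = 640
  u_135 = 172;  u_136 = 144;  u_137 = 688;  u_138 = 183;  u_139 = 557;  u_140 = 181
  u_141 = 38;  u_142 = 799;  u_143 = 931;  u_144 = 559;  u_145 = 581;  u_146 = 706
  u_147 = 132;  u_148 = 798;  u_149 = 276;  u_150 = 251;  u_151 = 44;  u_152 = 439
  u_153 = 420;  u_154 = 839;  u_155 = 943;  u_156 = 553;  u_157 = 70;  u_158 = 359
  u_159 = 852;  u_160 = 400;  u_161 = 737;  u_162 = 561;  u_163 = 825;  u_164 = 84
  u_165 = 519;  u_166 = 123;  u_167 = 497;  u_168 = 323;  u_169 = 218;  u_170 = 678
  u_171 = 28;  u_172 = 302;  u_173 = 75;  u_174 = 113;  u_175 = 767;  u_176 = 52
  u_177 = 229;  u_178 = 235;  u_179 = 684;  u_180 = 683;  u_181 = 316;  u_182 = 317
  u_183 = 590;  u_184 = 439;  u_185 = 642;  u_186 = 558;  u_187 = 526;  u_188 = 764
  u_189 = 447;  u_190 = 573;  u_191 = 460;  u_192 = 774;  u_193 = 597;  u_194 = 992
  u_195 = 551;  u_196 = 80;  u_197 = 787;  u_198 = 360;  u_199 = 289;  u_200 = 748
  u_201 = 611;  u_202 = 568;  u_203 = 304;  u_204 = 1001;  u_205 = 945;  u_206 = 445
  u_207 = 574;  u_208 = 334;  u_209 = 244;  u_210 = 780;  u_211 = 11;  u_212 = 572
  u_213 = 66;  u_214 = 75;  u_215 = 47;  u_216 = 834;  u_217 = 943;  u_218 = 364
  u_219 = 743;  u_220 = 502;  u_221 = 743;  u_222 = 645;  u_223 = 563;  u_224 = 343
  u_225 = 821;  u_226 = 876;  u_227 = 633;  u_228 = 916;  u_229 = 787;  u_230 = 382
  u_231 = 813;  u_232 = 506;  u_233 = 588;  u_234 = 54;  u_235 = 364;  u_236 = 492
  u_237 = 994;  u_238 = 538;  u_239 = 464;  u_240 = 150;  u_241 = 257;  u_242 = 463
  u_243 = 178;  u_244 = 454;  u_245 = 753;  u_246 = 836;  u_247 = 674;  u_248 = 79
  u_249 = 572;  u_250 = 277;  u_251 = 130;  u_252 = 292;  u_253 = 163;  u_254 = 272
  u_255 = 40;  u_256 = 813;  u_257 = 171;  u_258 = 214;  u_259 = 878;  u_260 = 588
  u_261 = 558;  u_262 = 219;  u_263 = 823;  u_264 = 157;  u_265 = 959;  u_266 = 422
  u_267 = 556;  u_268 = 961;  u_269 = 6;  u_270 = 198;  u_271 = 398;  u_272 = 773
  u_273 = 358;  u_274 = 176;  u_275 = 878;  u_276 = 912;  u_277 = 224;  u_278 = 216
  u_279 = 386;  u_280 = 670;  u_281 = 75;  u_282 = 176;  u_283 = 580;  u_284 = 911
  u_285 = 628;  u_286 = 974;  u_287 = 996;  u_288 = 736;  u_289 = 69;  u_290 = 981
  u_291 = 174;  u_292 = 912;  u_293 = 853;  u_294 = 464;  u_295 = 515;  u_296 = 144
  u_297 = 700;  u_298 = 424;  u_299 = 149;  u_300 = 480;  u_301 = 625;  u_302 = 725
  u_303 = 704;  u_304 = 28;  u_305 = 946;  u_306 = 859;  u_307 = 316;  u_308 = 697
  u_309 = 963;  u_310 = 833;  u_311 = 570;  u_312 = 557
u_313 = 745·557 + 223·570 + 360·833 = 449
u_314 = 745·449 + 223·557 + 360·570 = 1003

1003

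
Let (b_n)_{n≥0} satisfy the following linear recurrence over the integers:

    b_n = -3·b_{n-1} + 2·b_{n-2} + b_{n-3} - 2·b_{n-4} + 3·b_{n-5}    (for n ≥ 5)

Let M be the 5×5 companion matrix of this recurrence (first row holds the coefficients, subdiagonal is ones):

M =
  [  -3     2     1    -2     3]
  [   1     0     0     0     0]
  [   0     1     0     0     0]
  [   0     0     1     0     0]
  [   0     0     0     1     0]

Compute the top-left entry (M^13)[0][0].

-8550708

(M^13)[0][0] is the top entry after applying M 13 times to the unit state (1, 0, 0, 0, 0). Equivalently it is h_{17} for the auxiliary sequence (h_n) obeying the same recurrence with h_4 = 1 and h_i = 0 for 0 ≤ i < 4:
h_5 = -3·1 + 2·0 + 1·0 + -2·0 + 3·0 = -3
h_6 = -3·-3 + 2·1 + 1·0 + -2·0 + 3·0 = 11
h_7 = -3·11 + 2·-3 + 1·1 + -2·0 + 3·0 = -38
h_8 = -3·-38 + 2·11 + 1·-3 + -2·1 + 3·0 = 131
h_9 = -3·131 + 2·-38 + 1·11 + -2·-3 + 3·1 = -449
h_10 = -3·-449 + 2·131 + 1·-38 + -2·11 + 3·-3 = 1540
h_11 = -3·1540 + 2·-449 + 1·131 + -2·-38 + 3·11 = -5278
h_12 = -3·-5278 + 2·1540 + 1·-449 + -2·131 + 3·-38 = 18089
h_13 = -3·18089 + 2·-5278 + 1·1540 + -2·-449 + 3·131 = -61992
h_14 = -3·-61992 + 2·18089 + 1·-5278 + -2·1540 + 3·-449 = 212449
h_15 = -3·212449 + 2·-61992 + 1·18089 + -2·-5278 + 3·1540 = -728066
h_16 = -3·-728066 + 2·212449 + 1·-61992 + -2·18089 + 3·-5278 = 2495092
h_17 = -3·2495092 + 2·-728066 + 1·212449 + -2·-61992 + 3·18089 = -8550708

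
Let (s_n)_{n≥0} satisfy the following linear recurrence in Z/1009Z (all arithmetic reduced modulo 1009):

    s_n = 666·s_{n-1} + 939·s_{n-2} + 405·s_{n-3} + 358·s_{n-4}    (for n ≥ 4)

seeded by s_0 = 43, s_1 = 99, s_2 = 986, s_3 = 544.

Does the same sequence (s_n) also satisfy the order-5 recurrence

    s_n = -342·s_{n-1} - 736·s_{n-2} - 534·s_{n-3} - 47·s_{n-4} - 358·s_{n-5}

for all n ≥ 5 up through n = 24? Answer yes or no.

Terms s_0..s_24: 43, 99, 986, 544, 668, 74, 702, 373, 216, 732, 979, 462, 487, 75, 520, 428, 328, 140, 955, 158, 612, 1002, 183, 994, 742
n=5: candidate gives 74, actual s_5 = 74 ✓
n=6: candidate gives 702, actual s_6 = 702 ✓
n=7: candidate gives 373, actual s_7 = 373 ✓
n=8: candidate gives 216, actual s_8 = 216 ✓
n=9: candidate gives 732, actual s_9 = 732 ✓
n=10: candidate gives 979, actual s_10 = 979 ✓
n=11: candidate gives 462, actual s_11 = 462 ✓
n=12: candidate gives 487, actual s_12 = 487 ✓
n=13: candidate gives 75, actual s_13 = 75 ✓
n=14: candidate gives 520, actual s_14 = 520 ✓
n=15: candidate gives 428, actual s_15 = 428 ✓
n=16: candidate gives 328, actual s_16 = 328 ✓
n=17: candidate gives 140, actual s_17 = 140 ✓
n=18: candidate gives 955, actual s_18 = 955 ✓
n=19: candidate gives 158, actual s_19 = 158 ✓
n=20: candidate gives 612, actual s_20 = 612 ✓
n=21: candidate gives 1002, actual s_21 = 1002 ✓
n=22: candidate gives 183, actual s_22 = 183 ✓
n=23: candidate gives 994, actual s_23 = 994 ✓
n=24: candidate gives 742, actual s_24 = 742 ✓

yes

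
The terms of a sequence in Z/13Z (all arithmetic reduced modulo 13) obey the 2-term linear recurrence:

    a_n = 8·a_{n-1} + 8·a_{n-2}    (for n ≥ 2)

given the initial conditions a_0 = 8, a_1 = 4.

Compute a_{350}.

a_2 = 8·4 + 8·8 = 5
a_3 = 8·5 + 8·4 = 7
a_4 = 8·7 + 8·5 = 5
a_5 = 8·5 + 8·7 = 5
a_6 = 8·5 + 8·5 = 2
a_7 = 8·2 + 8·5 = 4
a_8 = 8·4 + 8·2 = 9
a_9 = 8·9 + 8·4 = 0
a_10 = 8·0 + 8·9 = 7
a_11 = 8·7 + 8·0 = 4
a_12 = 8·4 + 8·7 = 10
a_13 = 8·10 + 8·4 = 8
a_14 = 8·8 + 8·10 = 1
a_15 = 8·1 + 8·8 = 7
a_16 = 8·7 + 8·1 = 12
a_17 = 8·12 + 8·7 = 9
a_18 = 8·9 + 8·12 = 12
a_19 = 8·12 + 8·9 = 12
a_20 = 8·12 + 8·12 = 10
a_21 = 8·10 + 8·12 = 7
a_22 = 8·7 + 8·10 = 6
a_23 = 8·6 + 8·7 = 0
a_24 = 8·0 + 8·6 = 9
a_25 = 8·9 + 8·0 = 7
a_26 = 8·7 + 8·9 = 11
a_27 = 8·11 + 8·7 = 1
a_28 = 8·1 + 8·11 = 5
a_29 = 8·5 + 8·1 = 9
a_30 = 8·9 + 8·5 = 8
a_31 = 8·8 + 8·9 = 6
a_32 = 8·6 + 8·8 = 8
a_33 = 8·8 + 8·6 = 8
a_34 = 8·8 + 8·8 = 11
a_35 = 8·11 + 8·8 = 9
a_36 = 8·9 + 8·11 = 4
a_37 = 8·4 + 8·9 = 0
a_38 = 8·0 + 8·4 = 6
a_39 = 8·6 + 8·0 = 9
a_40 = 8·9 + 8·6 = 3
a_41 = 8·3 + 8·9 = 5
a_42 = 8·5 + 8·3 = 12
a_43 = 8·12 + 8·5 = 6
a_44 = 8·6 + 8·12 = 1
a_45 = 8·1 + 8·6 = 4
a_46 = 8·4 + 8·1 = 1
a_47 = 8·1 + 8·4 = 1
a_48 = 8·1 + 8·1 = 3
a_49 = 8·3 + 8·1 = 6
a_50 = 8·6 + 8·3 = 7
a_51 = 8·7 + 8·6 = 0
a_52 = 8·0 + 8·7 = 4
a_53 = 8·4 + 8·0 = 6
a_54 = 8·6 + 8·4 = 2
a_55 = 8·2 + 8·6 = 12
a_56 = 8·12 + 8·2 = 8
a_57 = 8·8 + 8·12 = 4
(a_56, a_57) = (8, 4) = (a_0, a_1), so the sequence has period 56.
350 ≡ 14 (mod 56), hence a_350 = a_14 = 1.

1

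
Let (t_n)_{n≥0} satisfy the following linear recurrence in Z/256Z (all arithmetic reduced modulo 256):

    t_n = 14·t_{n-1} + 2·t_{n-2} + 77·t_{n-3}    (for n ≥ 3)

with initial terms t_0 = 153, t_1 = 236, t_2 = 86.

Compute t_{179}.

92

t_3 = 14·86 + 2·236 + 77·153 = 145
t_4 = 14·145 + 2·86 + 77·236 = 150
t_5 = 14·150 + 2·145 + 77·86 = 52
t_6 = 14·52 + 2·150 + 77·145 = 161
t_7 = 14·161 + 2·52 + 77·150 = 84
t_8 = 14·84 + 2·161 + 77·52 = 126
Continuing the recurrence:
  t_9 = 249;  t_10 = 222;  t_11 = 252;  t_12 = 105;  t_13 = 124;  t_14 = 102
  t_15 = 33;  t_16 = 230;  t_17 = 132;  t_18 = 241;  t_19 = 100;  t_20 = 14
  t_21 = 9;  t_22 = 174;  t_23 = 204;  t_24 = 57;  t_25 = 12;  t_26 = 118
  t_27 = 177;  t_28 = 54;  t_29 = 212;  t_30 = 65;  t_31 = 116;  t_32 = 158
  t_33 = 25;  t_34 = 126;  t_35 = 156;  t_36 = 9;  t_37 = 156;  t_38 = 134
  t_39 = 65;  t_40 = 134;  t_41 = 36;  t_42 = 145;  t_43 = 132;  t_44 = 46
  t_45 = 41;  t_46 = 78;  t_47 = 108;  t_48 = 217;  t_49 = 44;  t_50 = 150
  t_51 = 209;  t_52 = 214;  t_53 = 116;  t_54 = 225;  t_55 = 148;  t_56 = 190
  t_57 = 57;  t_58 = 30;  t_59 = 60;  t_60 = 169;  t_61 = 188;  t_62 = 166
  t_63 = 97;  t_64 = 38;  t_65 = 196;  t_66 = 49;  t_67 = 164;  t_68 = 78
  t_69 = 73;  t_70 = 238;  t_71 = 12;  t_72 = 121;  t_73 = 76;  t_74 = 182
  t_75 = 241;  t_76 = 118;  t_77 = 20;  t_78 = 129;  t_79 = 180;  t_80 = 222
  t_81 = 89;  t_82 = 190;  t_83 = 220;  t_84 = 73;  t_85 = 220;  t_86 = 198
  t_87 = 129;  t_88 = 198;  t_89 = 100;  t_90 = 209;  t_91 = 196;  t_92 = 110
  t_93 = 105;  t_94 = 142;  t_95 = 172;  t_96 = 25;  t_97 = 108;  t_98 = 214
  t_99 = 17;  t_100 = 22;  t_101 = 180;  t_102 = 33;  t_103 = 212;  t_104 = 254
  t_105 = 121;  t_106 = 94;  t_107 = 124;  t_108 = 233;  t_109 = 252;  t_110 = 230
  t_111 = 161;  t_112 = 102;  t_113 = 4;  t_114 = 113;  t_115 = 228;  t_116 = 142
  t_117 = 137;  t_118 = 46;  t_119 = 76;  t_120 = 185;  t_121 = 140;  t_122 = 246
  t_123 = 49;  t_124 = 182;  t_125 = 84;  t_126 = 193;  t_127 = 244;  t_128 = 30
  t_129 = 153;  t_130 = 254;  t_131 = 28;  t_132 = 137;  t_133 = 28;  t_134 = 6
  t_135 = 193;  t_136 = 6;  t_137 = 164;  t_138 = 17;  t_139 = 4;  t_140 = 174
  t_141 = 169;  t_142 = 206;  t_143 = 236;  t_144 = 89;  t_145 = 172;  t_146 = 22
  t_147 = 81;  t_148 = 86;  t_149 = 244;  t_150 = 97;  t_151 = 20;  t_152 = 62
  t_153 = 185;  t_154 = 158;  t_155 = 188;  t_156 = 41;  t_157 = 60;  t_158 = 38
  t_159 = 225;  t_160 = 166;  t_161 = 68;  t_162 = 177;  t_163 = 36;  t_164 = 206
  t_165 = 201;  t_166 = 110;  t_167 = 140;  t_168 = 249;  t_169 = 204;  t_170 = 54
  t_171 = 113;  t_172 = 246;  t_173 = 148;  t_174 = 1;  t_175 = 52;  t_176 = 94
  t_177 = 217
t_178 = 14·217 + 2·94 + 77·52 = 62
t_179 = 14·62 + 2·217 + 77·94 = 92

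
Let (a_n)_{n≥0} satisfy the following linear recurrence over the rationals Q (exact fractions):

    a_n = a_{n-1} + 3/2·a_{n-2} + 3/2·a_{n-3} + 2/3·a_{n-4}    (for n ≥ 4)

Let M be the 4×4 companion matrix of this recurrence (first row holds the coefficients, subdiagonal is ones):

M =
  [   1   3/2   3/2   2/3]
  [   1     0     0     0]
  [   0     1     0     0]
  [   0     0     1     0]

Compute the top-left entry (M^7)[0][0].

(M^7)[0][0] is the top entry after applying M 7 times to the unit state (1, 0, 0, 0). Equivalently it is h_{10} for the auxiliary sequence (h_n) obeying the same recurrence with h_3 = 1 and h_i = 0 for 0 ≤ i < 3:
h_4 = 1·1 + 3/2·0 + 3/2·0 + 2/3·0 = 1
h_5 = 1·1 + 3/2·1 + 3/2·0 + 2/3·0 = 5/2
h_6 = 1·5/2 + 3/2·1 + 3/2·1 + 2/3·0 = 11/2
h_7 = 1·11/2 + 3/2·5/2 + 3/2·1 + 2/3·1 = 137/12
h_8 = 1·137/12 + 3/2·11/2 + 3/2·5/2 + 2/3·1 = 289/12
h_9 = 1·289/12 + 3/2·137/12 + 3/2·11/2 + 2/3·5/2 = 409/8
h_10 = 1·409/8 + 3/2·289/12 + 3/2·137/12 + 2/3·11/2 = 2593/24

2593/24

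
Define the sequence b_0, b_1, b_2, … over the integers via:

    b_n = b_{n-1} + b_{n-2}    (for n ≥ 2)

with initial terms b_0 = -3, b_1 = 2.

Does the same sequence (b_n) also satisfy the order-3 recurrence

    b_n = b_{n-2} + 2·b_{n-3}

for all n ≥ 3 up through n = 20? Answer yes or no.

Terms b_0..b_20: -3, 2, -1, 1, 0, 1, 1, 2, 3, 5, 8, 13, 21, 34, 55, 89, 144, 233, 377, 610, 987
n=3: candidate gives -4, actual b_3 = 1 ✗

no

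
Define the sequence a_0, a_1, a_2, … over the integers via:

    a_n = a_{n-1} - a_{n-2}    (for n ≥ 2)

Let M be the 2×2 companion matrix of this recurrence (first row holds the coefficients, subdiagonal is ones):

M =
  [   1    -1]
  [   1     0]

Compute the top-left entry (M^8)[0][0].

(M^8)[0][0] is the top entry after applying M 8 times to the unit state (1, 0). Equivalently it is h_{9} for the auxiliary sequence (h_n) obeying the same recurrence with h_1 = 1 and h_i = 0 for 0 ≤ i < 1:
h_2 = 1·1 + -1·0 = 1
h_3 = 1·1 + -1·1 = 0
h_4 = 1·0 + -1·1 = -1
h_5 = 1·-1 + -1·0 = -1
h_6 = 1·-1 + -1·-1 = 0
h_7 = 1·0 + -1·-1 = 1
h_8 = 1·1 + -1·0 = 1
h_9 = 1·1 + -1·1 = 0

0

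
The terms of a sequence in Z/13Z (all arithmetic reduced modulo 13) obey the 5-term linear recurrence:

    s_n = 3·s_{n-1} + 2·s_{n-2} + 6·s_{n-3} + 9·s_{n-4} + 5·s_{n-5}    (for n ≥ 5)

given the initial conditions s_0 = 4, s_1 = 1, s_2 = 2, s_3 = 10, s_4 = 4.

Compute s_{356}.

s_5 = 3·4 + 2·10 + 6·2 + 9·1 + 5·4 = 8
s_6 = 3·8 + 2·4 + 6·10 + 9·2 + 5·1 = 11
s_7 = 3·11 + 2·8 + 6·4 + 9·10 + 5·2 = 4
s_8 = 3·4 + 2·11 + 6·8 + 9·4 + 5·10 = 12
s_9 = 3·12 + 2·4 + 6·11 + 9·8 + 5·4 = 7
s_10 = 3·7 + 2·12 + 6·4 + 9·11 + 5·8 = 0
Continuing the recurrence:
  s_11 = 8;  s_12 = 12;  s_13 = 6;  s_14 = 8;  s_15 = 11;  s_16 = 12
  s_17 = 12;  s_18 = 7;  s_19 = 9;  s_20 = 3;  s_21 = 3;  s_22 = 10
  s_23 = 1;  s_24 = 9;  s_25 = 1;  s_26 = 2;  s_27 = 4;  s_28 = 4
  s_29 = 8;  s_30 = 1;  s_31 = 11;  s_32 = 9;  s_33 = 4;  s_34 = 2
  s_35 = 3;  s_36 = 4;  s_37 = 7;  s_38 = 7;  s_39 = 5;  s_40 = 5
  s_41 = 7;  s_42 = 3;  s_43 = 3;  s_44 = 10;  s_45 = 12;  s_46 = 6
  s_47 = 1;  s_48 = 10;  s_49 = 5;  s_50 = 12;  s_51 = 2;  s_52 = 12
  s_53 = 12;  s_54 = 10;  s_55 = 9;  s_56 = 3;  s_57 = 8;  s_58 = 0
  s_59 = 9;  s_60 = 4;  s_61 = 0;  s_62 = 11;  s_63 = 8;  s_64 = 10
  s_65 = 2;  s_66 = 4;  s_67 = 8;  s_68 = 5;  s_69 = 6;  s_70 = 5
  s_71 = 6;  s_72 = 6;  s_73 = 9;  s_74 = 7;  s_75 = 11;  s_76 = 3
  s_77 = 2;  s_78 = 4;  s_79 = 12;  s_80 = 8;  s_81 = 1;  s_82 = 7
  s_83 = 4;  s_84 = 8;  s_85 = 6;  s_86 = 9;  s_87 = 2;  s_88 = 9
  s_89 = 10;  s_90 = 2;  s_91 = 0;  s_92 = 12;  s_93 = 1;  s_94 = 4
  s_95 = 5;  s_96 = 7;  s_97 = 7;  s_98 = 2;  s_99 = 10;  s_100 = 8
  s_101 = 11;  s_102 = 6;  s_103 = 6;  s_104 = 10;  s_105 = 9;  s_106 = 10
  s_107 = 10;  s_108 = 3;  s_109 = 12;  s_110 = 3;  s_111 = 9;  s_112 = 0
  s_113 = 3;  s_114 = 7;  s_115 = 6;  s_116 = 4;  s_117 = 2;  s_118 = 11
  s_119 = 7;  s_120 = 4;  s_121 = 0;  s_122 = 3;  s_123 = 8;  s_124 = 10
  s_125 = 6;  s_126 = 9;  s_127 = 4;  s_128 = 1;  s_129 = 0;  s_130 = 7
  s_131 = 4;  s_132 = 3;  s_133 = 12;  s_134 = 12;  s_135 = 6;  s_136 = 5
  s_137 = 1;  s_138 = 9;  s_139 = 4;  s_140 = 7;  s_141 = 0;  s_142 = 7
  s_143 = 1;  s_144 = 9;  s_145 = 2;  s_146 = 2;  s_147 = 4;  s_148 = 10
  s_149 = 9;  s_150 = 8;  s_151 = 5;  s_152 = 0;  s_153 = 7;  s_154 = 12
  s_155 = 5;  s_156 = 2;  s_157 = 8;  s_158 = 6;  s_159 = 8;  s_160 = 10
  s_161 = 8;  s_162 = 4;  s_163 = 8;  s_164 = 2;  s_165 = 12;  s_166 = 8
  s_167 = 9;  s_168 = 4;  s_169 = 1;  s_170 = 2;  s_171 = 10;  s_172 = 4
  s_173 = 8;  s_174 = 11;  s_175 = 4;  s_176 = 12;  s_177 = 7;  s_178 = 0
  s_179 = 8;  s_180 = 12;  s_181 = 6;  s_182 = 8;  s_183 = 11;  s_184 = 12
  s_185 = 12;  s_186 = 7;  s_187 = 9;  s_188 = 3;  s_189 = 3;  s_190 = 10
  s_191 = 1;  s_192 = 9;  s_193 = 1;  s_194 = 2;  s_195 = 4;  s_196 = 4
  s_197 = 8;  s_198 = 1;  s_199 = 11;  s_200 = 9;  s_201 = 4;  s_202 = 2
  s_203 = 3;  s_204 = 4;  s_205 = 7;  s_206 = 7;  s_207 = 5;  s_208 = 5
  s_209 = 7;  s_210 = 3;  s_211 = 3;  s_212 = 10;  s_213 = 12;  s_214 = 6
  s_215 = 1;  s_216 = 10;  s_217 = 5;  s_218 = 12;  s_219 = 2;  s_220 = 12
  s_221 = 12;  s_222 = 10;  s_223 = 9;  s_224 = 3;  s_225 = 8;  s_226 = 0
  s_227 = 9;  s_228 = 4;  s_229 = 0;  s_230 = 11;  s_231 = 8;  s_232 = 10
  s_233 = 2;  s_234 = 4;  s_235 = 8;  s_236 = 5;  s_237 = 6;  s_238 = 5
  s_239 = 6;  s_240 = 6;  s_241 = 9;  s_242 = 7;  s_243 = 11;  s_244 = 3
  s_245 = 2;  s_246 = 4;  s_247 = 12;  s_248 = 8;  s_249 = 1;  s_250 = 7
  s_251 = 4;  s_252 = 8;  s_253 = 6;  s_254 = 9;  s_255 = 2;  s_256 = 9
  s_257 = 10;  s_258 = 2;  s_259 = 0;  s_260 = 12;  s_261 = 1;  s_262 = 4
  s_263 = 5;  s_264 = 7;  s_265 = 7;  s_266 = 2;  s_267 = 10;  s_268 = 8
  s_269 = 11;  s_270 = 6;  s_271 = 6;  s_272 = 10;  s_273 = 9;  s_274 = 10
  s_275 = 10;  s_276 = 3;  s_277 = 12;  s_278 = 3;  s_279 = 9;  s_280 = 0
  s_281 = 3;  s_282 = 7;  s_283 = 6;  s_284 = 4;  s_285 = 2;  s_286 = 11
  s_287 = 7;  s_288 = 4;  s_289 = 0;  s_290 = 3;  s_291 = 8;  s_292 = 10
  s_293 = 6;  s_294 = 9;  s_295 = 4;  s_296 = 1;  s_297 = 0;  s_298 = 7
  s_299 = 4;  s_300 = 3;  s_301 = 12;  s_302 = 12;  s_303 = 6;  s_304 = 5
  s_305 = 1;  s_306 = 9;  s_307 = 4;  s_308 = 7;  s_309 = 0;  s_310 = 7
  s_311 = 1;  s_312 = 9;  s_313 = 2;  s_314 = 2;  s_315 = 4;  s_316 = 10
  s_317 = 9;  s_318 = 8;  s_319 = 5;  s_320 = 0;  s_321 = 7;  s_322 = 12
  s_323 = 5;  s_324 = 2;  s_325 = 8;  s_326 = 6;  s_327 = 8;  s_328 = 10
  s_329 = 8;  s_330 = 4;  s_331 = 8;  s_332 = 2;  s_333 = 12;  s_334 = 8
  s_335 = 9;  s_336 = 4;  s_337 = 1;  s_338 = 2;  s_339 = 10;  s_340 = 4
  s_341 = 8;  s_342 = 11;  s_343 = 4;  s_344 = 12;  s_345 = 7;  s_346 = 0
  s_347 = 8;  s_348 = 12;  s_349 = 6;  s_350 = 8;  s_351 = 11;  s_352 = 12
  s_353 = 12;  s_354 = 7
s_355 = 3·7 + 2·12 + 6·12 + 9·11 + 5·8 = 9
s_356 = 3·9 + 2·7 + 6·12 + 9·12 + 5·11 = 3

3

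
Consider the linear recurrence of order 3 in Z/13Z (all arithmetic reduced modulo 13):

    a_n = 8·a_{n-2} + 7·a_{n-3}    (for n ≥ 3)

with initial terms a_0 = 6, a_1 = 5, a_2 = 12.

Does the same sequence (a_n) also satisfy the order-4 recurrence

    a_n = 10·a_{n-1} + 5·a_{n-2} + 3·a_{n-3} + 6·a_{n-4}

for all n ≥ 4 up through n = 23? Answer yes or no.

no

Terms a_0..a_23: 6, 5, 12, 4, 1, 12, 10, 12, 8, 10, 5, 6, 6, 5, 12, 4, 1, 12, 10, 12, 8, 10, 5, 6
n=4: candidate gives 8, actual a_4 = 1 ✗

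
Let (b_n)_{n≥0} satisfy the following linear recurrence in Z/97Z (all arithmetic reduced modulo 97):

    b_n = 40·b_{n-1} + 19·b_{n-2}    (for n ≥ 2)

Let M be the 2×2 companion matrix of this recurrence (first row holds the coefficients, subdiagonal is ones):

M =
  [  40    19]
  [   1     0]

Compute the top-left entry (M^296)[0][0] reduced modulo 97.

54

(M^296)[0][0] is the top entry after applying M 296 times to the unit state (1, 0). Equivalently it is h_{297} for the auxiliary sequence (h_n) obeying the same recurrence with h_1 = 1 and h_i = 0 for 0 ≤ i < 1:
h_2 = 40·1 + 19·0 = 40
h_3 = 40·40 + 19·1 = 67
h_4 = 40·67 + 19·40 = 45
h_5 = 40·45 + 19·67 = 66
h_6 = 40·66 + 19·45 = 3
h_7 = 40·3 + 19·66 = 16
h_8 = 40·16 + 19·3 = 18
h_9 = 40·18 + 19·16 = 54
h_10 = 40·54 + 19·18 = 77
h_11 = 40·77 + 19·54 = 32
h_12 = 40·32 + 19·77 = 27
h_13 = 40·27 + 19·32 = 39
h_14 = 40·39 + 19·27 = 36
h_15 = 40·36 + 19·39 = 47
h_16 = 40·47 + 19·36 = 42
h_17 = 40·42 + 19·47 = 51
h_18 = 40·51 + 19·42 = 25
h_19 = 40·25 + 19·51 = 29
h_20 = 40·29 + 19·25 = 83
h_21 = 40·83 + 19·29 = 88
h_22 = 40·88 + 19·83 = 53
h_23 = 40·53 + 19·88 = 9
h_24 = 40·9 + 19·53 = 9
h_25 = 40·9 + 19·9 = 46
h_26 = 40·46 + 19·9 = 71
h_27 = 40·71 + 19·46 = 28
h_28 = 40·28 + 19·71 = 44
h_29 = 40·44 + 19·28 = 61
h_30 = 40·61 + 19·44 = 75
h_31 = 40·75 + 19·61 = 85
h_32 = 40·85 + 19·75 = 72
h_33 = 40·72 + 19·85 = 33
h_34 = 40·33 + 19·72 = 69
h_35 = 40·69 + 19·33 = 89
h_36 = 40·89 + 19·69 = 21
h_37 = 40·21 + 19·89 = 9
h_38 = 40·9 + 19·21 = 80
h_39 = 40·80 + 19·9 = 73
h_40 = 40·73 + 19·80 = 75
h_41 = 40·75 + 19·73 = 22
h_42 = 40·22 + 19·75 = 74
h_43 = 40·74 + 19·22 = 80
h_44 = 40·80 + 19·74 = 47
h_45 = 40·47 + 19·80 = 5
h_46 = 40·5 + 19·47 = 26
h_47 = 40·26 + 19·5 = 68
h_48 = 40·68 + 19·26 = 13
h_49 = 40·13 + 19·68 = 66
h_50 = 40·66 + 19·13 = 74
h_51 = 40·74 + 19·66 = 43
h_52 = 40·43 + 19·74 = 22
h_53 = 40·22 + 19·43 = 48
h_54 = 40·48 + 19·22 = 10
h_55 = 40·10 + 19·48 = 51
h_56 = 40·51 + 19·10 = 96
h_57 = 40·96 + 19·51 = 56
h_58 = 40·56 + 19·96 = 87
h_59 = 40·87 + 19·56 = 82
h_60 = 40·82 + 19·87 = 83
h_61 = 40·83 + 19·82 = 28
h_62 = 40·28 + 19·83 = 78
h_63 = 40·78 + 19·28 = 63
h_64 = 40·63 + 19·78 = 25
h_65 = 40·25 + 19·63 = 63
h_66 = 40·63 + 19·25 = 85
h_67 = 40·85 + 19·63 = 38
h_68 = 40·38 + 19·85 = 31
h_69 = 40·31 + 19·38 = 22
h_70 = 40·22 + 19·31 = 14
h_71 = 40·14 + 19·22 = 8
h_72 = 40·8 + 19·14 = 4
h_73 = 40·4 + 19·8 = 21
h_74 = 40·21 + 19·4 = 43
h_75 = 40·43 + 19·21 = 82
h_76 = 40·82 + 19·43 = 23
h_77 = 40·23 + 19·82 = 53
h_78 = 40·53 + 19·23 = 35
h_79 = 40·35 + 19·53 = 79
h_80 = 40·79 + 19·35 = 42
h_81 = 40·42 + 19·79 = 77
h_82 = 40·77 + 19·42 = 95
h_83 = 40·95 + 19·77 = 25
h_84 = 40·25 + 19·95 = 89
h_85 = 40·89 + 19·25 = 58
h_86 = 40·58 + 19·89 = 34
h_87 = 40·34 + 19·58 = 37
h_88 = 40·37 + 19·34 = 89
h_89 = 40·89 + 19·37 = 92
h_90 = 40·92 + 19·89 = 36
h_91 = 40·36 + 19·92 = 84
h_92 = 40·84 + 19·36 = 67
h_93 = 40·67 + 19·84 = 8
h_94 = 40·8 + 19·67 = 41
h_95 = 40·41 + 19·8 = 46
h_96 = 40·46 + 19·41 = 0
h_97 = 40·0 + 19·46 = 1
(h_96, h_97) = (0, 1) = (h_0, h_1), so the sequence has period 96.
297 ≡ 9 (mod 96), hence h_297 = h_9 = 54.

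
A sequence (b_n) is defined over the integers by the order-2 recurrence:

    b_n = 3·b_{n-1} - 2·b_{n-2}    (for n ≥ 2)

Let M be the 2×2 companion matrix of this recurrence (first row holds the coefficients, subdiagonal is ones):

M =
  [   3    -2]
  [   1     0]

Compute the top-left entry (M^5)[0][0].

(M^5)[0][0] is the top entry after applying M 5 times to the unit state (1, 0). Equivalently it is h_{6} for the auxiliary sequence (h_n) obeying the same recurrence with h_1 = 1 and h_i = 0 for 0 ≤ i < 1:
h_2 = 3·1 + -2·0 = 3
h_3 = 3·3 + -2·1 = 7
h_4 = 3·7 + -2·3 = 15
h_5 = 3·15 + -2·7 = 31
h_6 = 3·31 + -2·15 = 63

63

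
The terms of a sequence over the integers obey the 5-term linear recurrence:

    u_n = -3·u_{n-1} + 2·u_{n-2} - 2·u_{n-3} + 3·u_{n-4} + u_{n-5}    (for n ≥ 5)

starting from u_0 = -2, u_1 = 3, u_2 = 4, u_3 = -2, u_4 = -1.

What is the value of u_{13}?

-192852

u_5 = -3·-1 + 2·-2 + -2·4 + 3·3 + 1·-2 = -2
u_6 = -3·-2 + 2·-1 + -2·-2 + 3·4 + 1·3 = 23
u_7 = -3·23 + 2·-2 + -2·-1 + 3·-2 + 1·4 = -73
u_8 = -3·-73 + 2·23 + -2·-2 + 3·-1 + 1·-2 = 264
u_9 = -3·264 + 2·-73 + -2·23 + 3·-2 + 1·-1 = -991
u_10 = -3·-991 + 2·264 + -2·-73 + 3·23 + 1·-2 = 3714
u_11 = -3·3714 + 2·-991 + -2·264 + 3·-73 + 1·23 = -13848
u_12 = -3·-13848 + 2·3714 + -2·-991 + 3·264 + 1·-73 = 51673
u_13 = -3·51673 + 2·-13848 + -2·3714 + 3·-991 + 1·264 = -192852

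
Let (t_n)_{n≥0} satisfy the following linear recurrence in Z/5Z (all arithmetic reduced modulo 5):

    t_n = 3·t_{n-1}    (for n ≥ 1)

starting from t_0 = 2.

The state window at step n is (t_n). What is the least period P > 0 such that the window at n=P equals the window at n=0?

4

n=0: window = (2)
n=1: window = (1)
n=2: window = (3)
n=3: window = (4)
n=4: window = (2)
window at n=4 equals window at n=0 → period = 4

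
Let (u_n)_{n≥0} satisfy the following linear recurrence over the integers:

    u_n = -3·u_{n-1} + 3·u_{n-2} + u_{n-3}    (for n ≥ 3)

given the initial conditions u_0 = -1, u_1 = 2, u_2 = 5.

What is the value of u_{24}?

12368704813919

u_3 = -3·5 + 3·2 + 1·-1 = -10
u_4 = -3·-10 + 3·5 + 1·2 = 47
u_5 = -3·47 + 3·-10 + 1·5 = -166
u_6 = -3·-166 + 3·47 + 1·-10 = 629
u_7 = -3·629 + 3·-166 + 1·47 = -2338
u_8 = -3·-2338 + 3·629 + 1·-166 = 8735
u_9 = -3·8735 + 3·-2338 + 1·629 = -32590
u_10 = -3·-32590 + 3·8735 + 1·-2338 = 121637
u_11 = -3·121637 + 3·-32590 + 1·8735 = -453946
u_12 = -3·-453946 + 3·121637 + 1·-32590 = 1694159
u_13 = -3·1694159 + 3·-453946 + 1·121637 = -6322678
u_14 = -3·-6322678 + 3·1694159 + 1·-453946 = 23596565
u_15 = -3·23596565 + 3·-6322678 + 1·1694159 = -88063570
u_16 = -3·-88063570 + 3·23596565 + 1·-6322678 = 328657727
u_17 = -3·328657727 + 3·-88063570 + 1·23596565 = -1226567326
u_18 = -3·-1226567326 + 3·328657727 + 1·-88063570 = 4577611589
u_19 = -3·4577611589 + 3·-1226567326 + 1·328657727 = -17083879018
u_20 = -3·-17083879018 + 3·4577611589 + 1·-1226567326 = 63757904495
u_21 = -3·63757904495 + 3·-17083879018 + 1·4577611589 = -237947738950
u_22 = -3·-237947738950 + 3·63757904495 + 1·-17083879018 = 888033051317
u_23 = -3·888033051317 + 3·-237947738950 + 1·63757904495 = -3314184466306
u_24 = -3·-3314184466306 + 3·888033051317 + 1·-237947738950 = 12368704813919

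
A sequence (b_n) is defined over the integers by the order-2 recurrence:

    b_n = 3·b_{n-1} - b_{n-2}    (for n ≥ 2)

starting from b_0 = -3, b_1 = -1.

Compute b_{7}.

b_2 = 3·-1 + -1·-3 = 0
b_3 = 3·0 + -1·-1 = 1
b_4 = 3·1 + -1·0 = 3
b_5 = 3·3 + -1·1 = 8
b_6 = 3·8 + -1·3 = 21
b_7 = 3·21 + -1·8 = 55

55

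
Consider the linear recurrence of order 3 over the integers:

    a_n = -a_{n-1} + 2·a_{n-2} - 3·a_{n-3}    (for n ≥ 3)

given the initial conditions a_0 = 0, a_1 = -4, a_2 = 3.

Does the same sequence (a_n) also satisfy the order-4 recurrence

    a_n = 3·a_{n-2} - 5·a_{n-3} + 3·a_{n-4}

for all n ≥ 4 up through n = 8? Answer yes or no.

Terms a_0..a_8: 0, -4, 3, -11, 29, -60, 151, -358, 840
n=4: candidate gives 29, actual a_4 = 29 ✓
n=5: candidate gives -60, actual a_5 = -60 ✓
n=6: candidate gives 151, actual a_6 = 151 ✓
n=7: candidate gives -358, actual a_7 = -358 ✓
n=8: candidate gives 840, actual a_8 = 840 ✓

yes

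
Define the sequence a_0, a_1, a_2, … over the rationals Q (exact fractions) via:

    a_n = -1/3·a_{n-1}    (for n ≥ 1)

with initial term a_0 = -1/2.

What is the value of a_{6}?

a_1 = -1/3·-1/2 = 1/6
a_2 = -1/3·1/6 = -1/18
a_3 = -1/3·-1/18 = 1/54
a_4 = -1/3·1/54 = -1/162
a_5 = -1/3·-1/162 = 1/486
a_6 = -1/3·1/486 = -1/1458

-1/1458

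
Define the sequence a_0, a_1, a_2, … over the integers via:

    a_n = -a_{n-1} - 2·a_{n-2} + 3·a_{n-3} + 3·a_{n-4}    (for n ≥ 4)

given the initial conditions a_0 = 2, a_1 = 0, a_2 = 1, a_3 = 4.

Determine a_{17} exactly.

-16501

a_4 = -1·4 + -2·1 + 3·0 + 3·2 = 0
a_5 = -1·0 + -2·4 + 3·1 + 3·0 = -5
a_6 = -1·-5 + -2·0 + 3·4 + 3·1 = 20
a_7 = -1·20 + -2·-5 + 3·0 + 3·4 = 2
a_8 = -1·2 + -2·20 + 3·-5 + 3·0 = -57
a_9 = -1·-57 + -2·2 + 3·20 + 3·-5 = 98
a_10 = -1·98 + -2·-57 + 3·2 + 3·20 = 82
a_11 = -1·82 + -2·98 + 3·-57 + 3·2 = -443
a_12 = -1·-443 + -2·82 + 3·98 + 3·-57 = 402
a_13 = -1·402 + -2·-443 + 3·82 + 3·98 = 1024
a_14 = -1·1024 + -2·402 + 3·-443 + 3·82 = -2911
a_15 = -1·-2911 + -2·1024 + 3·402 + 3·-443 = 740
a_16 = -1·740 + -2·-2911 + 3·1024 + 3·402 = 9360
a_17 = -1·9360 + -2·740 + 3·-2911 + 3·1024 = -16501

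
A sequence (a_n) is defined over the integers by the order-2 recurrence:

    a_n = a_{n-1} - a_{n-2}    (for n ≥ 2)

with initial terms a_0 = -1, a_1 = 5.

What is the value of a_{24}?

a_2 = 1·5 + -1·-1 = 6
a_3 = 1·6 + -1·5 = 1
a_4 = 1·1 + -1·6 = -5
a_5 = 1·-5 + -1·1 = -6
a_6 = 1·-6 + -1·-5 = -1
a_7 = 1·-1 + -1·-6 = 5
(a_6, a_7) = (-1, 5) = (a_0, a_1), so the sequence has period 6.
24 ≡ 0 (mod 6), hence a_24 = a_0 = -1.

-1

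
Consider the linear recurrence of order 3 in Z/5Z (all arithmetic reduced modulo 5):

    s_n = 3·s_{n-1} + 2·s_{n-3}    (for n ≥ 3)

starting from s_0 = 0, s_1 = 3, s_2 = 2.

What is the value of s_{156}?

s_3 = 3·2 + 0·3 + 2·0 = 1
s_4 = 3·1 + 0·2 + 2·3 = 4
s_5 = 3·4 + 0·1 + 2·2 = 1
s_6 = 3·1 + 0·4 + 2·1 = 0
s_7 = 3·0 + 0·1 + 2·4 = 3
s_8 = 3·3 + 0·0 + 2·1 = 1
s_9 = 3·1 + 0·3 + 2·0 = 3
s_10 = 3·3 + 0·1 + 2·3 = 0
s_11 = 3·0 + 0·3 + 2·1 = 2
s_12 = 3·2 + 0·0 + 2·3 = 2
s_13 = 3·2 + 0·2 + 2·0 = 1
s_14 = 3·1 + 0·2 + 2·2 = 2
s_15 = 3·2 + 0·1 + 2·2 = 0
s_16 = 3·0 + 0·2 + 2·1 = 2
s_17 = 3·2 + 0·0 + 2·2 = 0
s_18 = 3·0 + 0·2 + 2·0 = 0
s_19 = 3·0 + 0·0 + 2·2 = 4
s_20 = 3·4 + 0·0 + 2·0 = 2
s_21 = 3·2 + 0·4 + 2·0 = 1
s_22 = 3·1 + 0·2 + 2·4 = 1
s_23 = 3·1 + 0·1 + 2·2 = 2
s_24 = 3·2 + 0·1 + 2·1 = 3
s_25 = 3·3 + 0·2 + 2·1 = 1
s_26 = 3·1 + 0·3 + 2·2 = 2
s_27 = 3·2 + 0·1 + 2·3 = 2
s_28 = 3·2 + 0·2 + 2·1 = 3
s_29 = 3·3 + 0·2 + 2·2 = 3
s_30 = 3·3 + 0·3 + 2·2 = 3
s_31 = 3·3 + 0·3 + 2·3 = 0
s_32 = 3·0 + 0·3 + 2·3 = 1
s_33 = 3·1 + 0·0 + 2·3 = 4
s_34 = 3·4 + 0·1 + 2·0 = 2
s_35 = 3·2 + 0·4 + 2·1 = 3
s_36 = 3·3 + 0·2 + 2·4 = 2
s_37 = 3·2 + 0·3 + 2·2 = 0
s_38 = 3·0 + 0·2 + 2·3 = 1
s_39 = 3·1 + 0·0 + 2·2 = 2
s_40 = 3·2 + 0·1 + 2·0 = 1
s_41 = 3·1 + 0·2 + 2·1 = 0
s_42 = 3·0 + 0·1 + 2·2 = 4
s_43 = 3·4 + 0·0 + 2·1 = 4
s_44 = 3·4 + 0·4 + 2·0 = 2
s_45 = 3·2 + 0·4 + 2·4 = 4
s_46 = 3·4 + 0·2 + 2·4 = 0
s_47 = 3·0 + 0·4 + 2·2 = 4
s_48 = 3·4 + 0·0 + 2·4 = 0
s_49 = 3·0 + 0·4 + 2·0 = 0
s_50 = 3·0 + 0·0 + 2·4 = 3
s_51 = 3·3 + 0·0 + 2·0 = 4
s_52 = 3·4 + 0·3 + 2·0 = 2
s_53 = 3·2 + 0·4 + 2·3 = 2
s_54 = 3·2 + 0·2 + 2·4 = 4
s_55 = 3·4 + 0·2 + 2·2 = 1
s_56 = 3·1 + 0·4 + 2·2 = 2
s_57 = 3·2 + 0·1 + 2·4 = 4
s_58 = 3·4 + 0·2 + 2·1 = 4
s_59 = 3·4 + 0·4 + 2·2 = 1
s_60 = 3·1 + 0·4 + 2·4 = 1
s_61 = 3·1 + 0·1 + 2·4 = 1
s_62 = 3·1 + 0·1 + 2·1 = 0
s_63 = 3·0 + 0·1 + 2·1 = 2
s_64 = 3·2 + 0·0 + 2·1 = 3
s_65 = 3·3 + 0·2 + 2·0 = 4
s_66 = 3·4 + 0·3 + 2·2 = 1
s_67 = 3·1 + 0·4 + 2·3 = 4
s_68 = 3·4 + 0·1 + 2·4 = 0
s_69 = 3·0 + 0·4 + 2·1 = 2
s_70 = 3·2 + 0·0 + 2·4 = 4
s_71 = 3·4 + 0·2 + 2·0 = 2
s_72 = 3·2 + 0·4 + 2·2 = 0
s_73 = 3·0 + 0·2 + 2·4 = 3
s_74 = 3·3 + 0·0 + 2·2 = 3
s_75 = 3·3 + 0·3 + 2·0 = 4
s_76 = 3·4 + 0·3 + 2·3 = 3
s_77 = 3·3 + 0·4 + 2·3 = 0
s_78 = 3·0 + 0·3 + 2·4 = 3
s_79 = 3·3 + 0·0 + 2·3 = 0
s_80 = 3·0 + 0·3 + 2·0 = 0
s_81 = 3·0 + 0·0 + 2·3 = 1
s_82 = 3·1 + 0·0 + 2·0 = 3
s_83 = 3·3 + 0·1 + 2·0 = 4
s_84 = 3·4 + 0·3 + 2·1 = 4
s_85 = 3·4 + 0·4 + 2·3 = 3
s_86 = 3·3 + 0·4 + 2·4 = 2
s_87 = 3·2 + 0·3 + 2·4 = 4
s_88 = 3·4 + 0·2 + 2·3 = 3
s_89 = 3·3 + 0·4 + 2·2 = 3
s_90 = 3·3 + 0·3 + 2·4 = 2
s_91 = 3·2 + 0·3 + 2·3 = 2
s_92 = 3·2 + 0·2 + 2·3 = 2
s_93 = 3·2 + 0·2 + 2·2 = 0
s_94 = 3·0 + 0·2 + 2·2 = 4
s_95 = 3·4 + 0·0 + 2·2 = 1
s_96 = 3·1 + 0·4 + 2·0 = 3
s_97 = 3·3 + 0·1 + 2·4 = 2
s_98 = 3·2 + 0·3 + 2·1 = 3
s_99 = 3·3 + 0·2 + 2·3 = 0
s_100 = 3·0 + 0·3 + 2·2 = 4
s_101 = 3·4 + 0·0 + 2·3 = 3
s_102 = 3·3 + 0·4 + 2·0 = 4
s_103 = 3·4 + 0·3 + 2·4 = 0
s_104 = 3·0 + 0·4 + 2·3 = 1
s_105 = 3·1 + 0·0 + 2·4 = 1
s_106 = 3·1 + 0·1 + 2·0 = 3
s_107 = 3·3 + 0·1 + 2·1 = 1
s_108 = 3·1 + 0·3 + 2·1 = 0
s_109 = 3·0 + 0·1 + 2·3 = 1
s_110 = 3·1 + 0·0 + 2·1 = 0
s_111 = 3·0 + 0·1 + 2·0 = 0
s_112 = 3·0 + 0·0 + 2·1 = 2
s_113 = 3·2 + 0·0 + 2·0 = 1
s_114 = 3·1 + 0·2 + 2·0 = 3
s_115 = 3·3 + 0·1 + 2·2 = 3
s_116 = 3·3 + 0·3 + 2·1 = 1
s_117 = 3·1 + 0·3 + 2·3 = 4
s_118 = 3·4 + 0·1 + 2·3 = 3
s_119 = 3·3 + 0·4 + 2·1 = 1
s_120 = 3·1 + 0·3 + 2·4 = 1
s_121 = 3·1 + 0·1 + 2·3 = 4
s_122 = 3·4 + 0·1 + 2·1 = 4
s_123 = 3·4 + 0·4 + 2·1 = 4
s_124 = 3·4 + 0·4 + 2·4 = 0
s_125 = 3·0 + 0·4 + 2·4 = 3
s_126 = 3·3 + 0·0 + 2·4 = 2
s_127 = 3·2 + 0·3 + 2·0 = 1
s_128 = 3·1 + 0·2 + 2·3 = 4
s_129 = 3·4 + 0·1 + 2·2 = 1
s_130 = 3·1 + 0·4 + 2·1 = 0
s_131 = 3·0 + 0·1 + 2·4 = 3
s_132 = 3·3 + 0·0 + 2·1 = 1
s_133 = 3·1 + 0·3 + 2·0 = 3
s_134 = 3·3 + 0·1 + 2·3 = 0
s_135 = 3·0 + 0·3 + 2·1 = 2
s_136 = 3·2 + 0·0 + 2·3 = 2
s_137 = 3·2 + 0·2 + 2·0 = 1
s_138 = 3·1 + 0·2 + 2·2 = 2
s_139 = 3·2 + 0·1 + 2·2 = 0
s_140 = 3·0 + 0·2 + 2·1 = 2
s_141 = 3·2 + 0·0 + 2·2 = 0
s_142 = 3·0 + 0·2 + 2·0 = 0
s_143 = 3·0 + 0·0 + 2·2 = 4
s_144 = 3·4 + 0·0 + 2·0 = 2
s_145 = 3·2 + 0·4 + 2·0 = 1
s_146 = 3·1 + 0·2 + 2·4 = 1
s_147 = 3·1 + 0·1 + 2·2 = 2
s_148 = 3·2 + 0·1 + 2·1 = 3
s_149 = 3·3 + 0·2 + 2·1 = 1
s_150 = 3·1 + 0·3 + 2·2 = 2
s_151 = 3·2 + 0·1 + 2·3 = 2
s_152 = 3·2 + 0·2 + 2·1 = 3
s_153 = 3·3 + 0·2 + 2·2 = 3
s_154 = 3·3 + 0·3 + 2·2 = 3
s_155 = 3·3 + 0·3 + 2·3 = 0
s_156 = 3·0 + 0·3 + 2·3 = 1

1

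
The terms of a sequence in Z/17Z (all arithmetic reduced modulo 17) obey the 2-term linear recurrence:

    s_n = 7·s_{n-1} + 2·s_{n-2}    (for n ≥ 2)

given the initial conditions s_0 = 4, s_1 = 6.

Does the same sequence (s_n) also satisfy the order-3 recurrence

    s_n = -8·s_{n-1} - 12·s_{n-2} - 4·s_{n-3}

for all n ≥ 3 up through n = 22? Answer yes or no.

yes

Terms s_0..s_22: 4, 6, 16, 5, 16, 3, 2, 3, 8, 11, 8, 10, 1, 10, 4, 14, 4, 5, 9, 5, 2, 7, 2
n=3: candidate gives 5, actual s_3 = 5 ✓
n=4: candidate gives 16, actual s_4 = 16 ✓
n=5: candidate gives 3, actual s_5 = 3 ✓
n=6: candidate gives 2, actual s_6 = 2 ✓
n=7: candidate gives 3, actual s_7 = 3 ✓
n=8: candidate gives 8, actual s_8 = 8 ✓
n=9: candidate gives 11, actual s_9 = 11 ✓
n=10: candidate gives 8, actual s_10 = 8 ✓
n=11: candidate gives 10, actual s_11 = 10 ✓
n=12: candidate gives 1, actual s_12 = 1 ✓
n=13: candidate gives 10, actual s_13 = 10 ✓
n=14: candidate gives 4, actual s_14 = 4 ✓
n=15: candidate gives 14, actual s_15 = 14 ✓
n=16: candidate gives 4, actual s_16 = 4 ✓
n=17: candidate gives 5, actual s_17 = 5 ✓
n=18: candidate gives 9, actual s_18 = 9 ✓
n=19: candidate gives 5, actual s_19 = 5 ✓
n=20: candidate gives 2, actual s_20 = 2 ✓
n=21: candidate gives 7, actual s_21 = 7 ✓
n=22: candidate gives 2, actual s_22 = 2 ✓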